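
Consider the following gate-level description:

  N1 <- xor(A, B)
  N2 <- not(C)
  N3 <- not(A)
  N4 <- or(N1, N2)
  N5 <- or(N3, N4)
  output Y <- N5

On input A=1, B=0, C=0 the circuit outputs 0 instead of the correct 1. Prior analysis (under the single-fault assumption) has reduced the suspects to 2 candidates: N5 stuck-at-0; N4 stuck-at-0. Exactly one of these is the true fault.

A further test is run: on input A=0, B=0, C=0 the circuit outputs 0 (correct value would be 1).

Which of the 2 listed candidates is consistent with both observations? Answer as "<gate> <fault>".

Evaluate each candidate on input A=0, B=0, C=0:
  N5 stuck-at-0: N1=0, N2=1, N3=1, N4=1, N5=0 [stuck-at-0] → 0 — matches
  N4 stuck-at-0: N1=0, N2=1, N3=1, N4=0 [stuck-at-0], N5=1 → 1 — eliminated
Only N5 stuck-at-0 reproduces the observed 0.

N5 stuck-at-0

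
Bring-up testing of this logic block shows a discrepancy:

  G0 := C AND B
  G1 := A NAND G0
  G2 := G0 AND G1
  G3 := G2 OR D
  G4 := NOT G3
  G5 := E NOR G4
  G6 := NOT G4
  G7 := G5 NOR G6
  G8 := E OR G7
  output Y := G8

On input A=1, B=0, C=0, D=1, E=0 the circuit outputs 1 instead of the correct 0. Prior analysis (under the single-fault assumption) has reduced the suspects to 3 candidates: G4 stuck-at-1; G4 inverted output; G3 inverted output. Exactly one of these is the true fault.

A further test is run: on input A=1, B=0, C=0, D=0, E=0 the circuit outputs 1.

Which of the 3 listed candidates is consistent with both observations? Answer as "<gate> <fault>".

Evaluate each candidate on input A=1, B=0, C=0, D=0, E=0:
  G4 stuck-at-1: G0=0, G1=1, G2=0, G3=0, G4=1 [stuck-at-1], G5=0, G6=0, G7=1, G8=1 → 1 — matches
  G4 inverted output: G0=0, G1=1, G2=0, G3=0, G4=0 [inverted output], G5=1, G6=1, G7=0, G8=0 → 0 — eliminated
  G3 inverted output: G0=0, G1=1, G2=0, G3=1 [inverted output], G4=0, G5=1, G6=1, G7=0, G8=0 → 0 — eliminated
Only G4 stuck-at-1 reproduces the observed 1.

G4 stuck-at-1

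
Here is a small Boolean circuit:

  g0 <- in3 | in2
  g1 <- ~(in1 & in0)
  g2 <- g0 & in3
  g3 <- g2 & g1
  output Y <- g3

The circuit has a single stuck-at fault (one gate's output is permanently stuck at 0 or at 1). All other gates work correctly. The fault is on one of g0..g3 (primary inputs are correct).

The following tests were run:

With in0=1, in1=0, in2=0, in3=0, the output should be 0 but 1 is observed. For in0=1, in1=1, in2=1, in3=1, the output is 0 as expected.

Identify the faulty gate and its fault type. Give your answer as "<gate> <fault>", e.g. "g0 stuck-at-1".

Fault-free values for test 1 (in0=1, in1=0, in2=0, in3=0): g0=0, g1=1, g2=0, g3=0, giving Y=0. Observed 1.
Test 1: faults giving observed 1 are {g2 stuck-at-1, g3 stuck-at-1}.
Test 2 (in0=1, in1=1, in2=1, in3=1): fault-free g0=1, g1=0, g2=1, g3=0 → 0; observed 0. Eliminates g3 stuck-at-1.
Only g2 stuck-at-1 is consistent with every test.

g2 stuck-at-1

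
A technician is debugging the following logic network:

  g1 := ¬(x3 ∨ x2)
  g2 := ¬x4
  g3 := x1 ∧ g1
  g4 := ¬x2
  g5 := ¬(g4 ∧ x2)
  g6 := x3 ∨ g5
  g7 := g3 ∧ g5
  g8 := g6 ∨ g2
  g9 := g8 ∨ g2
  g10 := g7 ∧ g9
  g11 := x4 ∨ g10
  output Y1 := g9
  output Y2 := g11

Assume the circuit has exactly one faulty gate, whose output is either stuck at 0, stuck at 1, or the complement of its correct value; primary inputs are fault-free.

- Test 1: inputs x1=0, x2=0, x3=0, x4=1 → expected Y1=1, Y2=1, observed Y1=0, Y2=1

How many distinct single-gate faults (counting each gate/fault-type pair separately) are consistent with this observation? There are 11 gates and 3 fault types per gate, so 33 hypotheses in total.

Fault-free: g1=1, g2=0, g3=0, g4=1, g5=1, g6=1, g7=0, g8=1, g9=1, g10=0, g11=1 → Y1=1, Y2=1. Observed Y1=0, Y2=1.
  g1: none of the 3 fault types match ✗
  g2: none of the 3 fault types match ✗
  g3: none of the 3 fault types match ✗
  g4: none of the 3 fault types match ✗
  g5: stuck-at-0, inverted output ✓; others ✗
  g6: stuck-at-0, inverted output ✓; others ✗
  g7: none of the 3 fault types match ✗
  g8: stuck-at-0, inverted output ✓; others ✗
  g9: stuck-at-0, inverted output ✓; others ✗
  g10: none of the 3 fault types match ✗
  g11: none of the 3 fault types match ✗
Consistent faults: {g5 stuck-at-0, g5 inverted output, g6 stuck-at-0, g6 inverted output, g8 stuck-at-0, g8 inverted output, g9 stuck-at-0, g9 inverted output} — 8 in all.

8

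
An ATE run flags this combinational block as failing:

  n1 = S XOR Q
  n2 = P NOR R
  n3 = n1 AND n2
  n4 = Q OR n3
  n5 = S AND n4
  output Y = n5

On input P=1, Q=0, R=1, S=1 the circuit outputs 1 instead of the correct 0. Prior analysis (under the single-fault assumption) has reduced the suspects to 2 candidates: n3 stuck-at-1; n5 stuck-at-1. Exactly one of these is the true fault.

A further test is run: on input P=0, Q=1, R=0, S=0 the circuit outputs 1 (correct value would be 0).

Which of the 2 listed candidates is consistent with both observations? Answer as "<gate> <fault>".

n5 stuck-at-1

Evaluate each candidate on input P=0, Q=1, R=0, S=0:
  n3 stuck-at-1: n1=1, n2=1, n3=1 [stuck-at-1], n4=1, n5=0 → 0 — eliminated
  n5 stuck-at-1: n1=1, n2=1, n3=1, n4=1, n5=1 [stuck-at-1] → 1 — matches
Only n5 stuck-at-1 reproduces the observed 1.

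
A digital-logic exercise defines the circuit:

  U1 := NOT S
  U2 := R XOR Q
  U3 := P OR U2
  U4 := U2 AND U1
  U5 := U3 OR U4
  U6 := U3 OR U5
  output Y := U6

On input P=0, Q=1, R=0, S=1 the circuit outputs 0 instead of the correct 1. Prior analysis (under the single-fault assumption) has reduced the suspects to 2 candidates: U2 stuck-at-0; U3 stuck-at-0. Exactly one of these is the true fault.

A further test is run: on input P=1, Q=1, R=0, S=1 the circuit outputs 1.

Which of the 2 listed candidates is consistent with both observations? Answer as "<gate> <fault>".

Evaluate each candidate on input P=1, Q=1, R=0, S=1:
  U2 stuck-at-0: U1=0, U2=0 [stuck-at-0], U3=1, U4=0, U5=1, U6=1 → 1 — matches
  U3 stuck-at-0: U1=0, U2=1, U3=0 [stuck-at-0], U4=0, U5=0, U6=0 → 0 — eliminated
Only U2 stuck-at-0 reproduces the observed 1.

U2 stuck-at-0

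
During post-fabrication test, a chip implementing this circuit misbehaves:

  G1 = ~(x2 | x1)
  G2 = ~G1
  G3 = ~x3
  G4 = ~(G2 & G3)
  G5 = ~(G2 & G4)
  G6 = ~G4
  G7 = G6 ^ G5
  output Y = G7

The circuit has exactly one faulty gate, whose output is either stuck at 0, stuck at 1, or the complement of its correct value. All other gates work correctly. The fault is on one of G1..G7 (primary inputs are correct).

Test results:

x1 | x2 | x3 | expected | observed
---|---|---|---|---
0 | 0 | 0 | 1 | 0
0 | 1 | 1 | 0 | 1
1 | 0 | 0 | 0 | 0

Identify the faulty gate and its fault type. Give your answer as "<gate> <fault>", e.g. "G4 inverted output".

Fault-free values for test 1 (x1=0, x2=0, x3=0): G1=1, G2=0, G3=1, G4=1, G5=1, G6=0, G7=1, giving Y=1. Observed 0.
Test 1: faults giving observed 0 are {G1 stuck-at-0, G1 inverted output, G2 stuck-at-1, G2 inverted output, G4 stuck-at-0, G4 inverted output, G5 stuck-at-0, G5 inverted output, G6 stuck-at-1, G6 inverted output, G7 stuck-at-0, G7 inverted output}.
Test 2 (x1=0, x2=1, x3=1): fault-free G1=0, G2=1, G3=0, G4=1, G5=0, G6=0, G7=0 → 0; observed 1. Eliminates G1 stuck-at-0, G2 stuck-at-1, G4 stuck-at-0, G4 inverted output, G5 stuck-at-0, G7 stuck-at-0.
Test 3 (x1=1, x2=0, x3=0): fault-free G1=0, G2=1, G3=1, G4=0, G5=1, G6=1, G7=0 → 0; observed 0. Eliminates G1 inverted output, G2 inverted output, G5 inverted output, G6 inverted output, G7 inverted output.
Only G6 stuck-at-1 is consistent with every test.

G6 stuck-at-1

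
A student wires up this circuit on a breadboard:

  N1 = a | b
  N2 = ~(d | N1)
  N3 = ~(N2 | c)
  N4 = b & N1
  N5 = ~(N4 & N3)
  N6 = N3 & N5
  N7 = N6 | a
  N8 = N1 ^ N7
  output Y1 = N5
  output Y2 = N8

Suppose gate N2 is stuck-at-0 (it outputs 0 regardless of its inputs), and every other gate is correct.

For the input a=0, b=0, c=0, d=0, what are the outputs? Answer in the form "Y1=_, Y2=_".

Y1=1, Y2=1

Propagate with N2 forced: N1=0, N2=0 [stuck-at-0], N3=1, N4=0, N5=1, N6=1, N7=1, N8=1.
So the outputs are Y1=1, Y2=1. (Without the fault they would be Y1=1, Y2=0.)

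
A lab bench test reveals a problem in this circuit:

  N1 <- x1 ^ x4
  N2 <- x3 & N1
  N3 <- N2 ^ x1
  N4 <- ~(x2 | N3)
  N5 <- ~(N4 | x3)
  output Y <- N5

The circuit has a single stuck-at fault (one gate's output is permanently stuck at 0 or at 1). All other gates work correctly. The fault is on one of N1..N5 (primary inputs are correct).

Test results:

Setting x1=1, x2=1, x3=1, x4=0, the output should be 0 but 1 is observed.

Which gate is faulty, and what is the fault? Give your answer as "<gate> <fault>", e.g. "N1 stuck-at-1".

N5 stuck-at-1

Fault-free values for test 1 (x1=1, x2=1, x3=1, x4=0): N1=1, N2=1, N3=0, N4=0, N5=0, giving Y=0. Observed 1.
Test 1: faults giving observed 1 are {N5 stuck-at-1}.
Only N5 stuck-at-1 is consistent with every test.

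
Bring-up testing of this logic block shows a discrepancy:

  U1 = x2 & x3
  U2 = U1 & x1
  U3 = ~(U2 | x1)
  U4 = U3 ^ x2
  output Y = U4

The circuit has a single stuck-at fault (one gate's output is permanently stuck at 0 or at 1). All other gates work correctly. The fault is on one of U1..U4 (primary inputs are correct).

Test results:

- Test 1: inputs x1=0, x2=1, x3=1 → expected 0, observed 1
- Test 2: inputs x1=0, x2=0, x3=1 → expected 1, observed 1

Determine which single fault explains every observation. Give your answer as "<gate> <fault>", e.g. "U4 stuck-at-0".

U4 stuck-at-1

Fault-free values for test 1 (x1=0, x2=1, x3=1): U1=1, U2=0, U3=1, U4=0, giving Y=0. Observed 1.
Test 1: faults giving observed 1 are {U2 stuck-at-1, U3 stuck-at-0, U4 stuck-at-1}.
Test 2 (x1=0, x2=0, x3=1): fault-free U1=0, U2=0, U3=1, U4=1 → 1; observed 1. Eliminates U2 stuck-at-1, U3 stuck-at-0.
Only U4 stuck-at-1 is consistent with every test.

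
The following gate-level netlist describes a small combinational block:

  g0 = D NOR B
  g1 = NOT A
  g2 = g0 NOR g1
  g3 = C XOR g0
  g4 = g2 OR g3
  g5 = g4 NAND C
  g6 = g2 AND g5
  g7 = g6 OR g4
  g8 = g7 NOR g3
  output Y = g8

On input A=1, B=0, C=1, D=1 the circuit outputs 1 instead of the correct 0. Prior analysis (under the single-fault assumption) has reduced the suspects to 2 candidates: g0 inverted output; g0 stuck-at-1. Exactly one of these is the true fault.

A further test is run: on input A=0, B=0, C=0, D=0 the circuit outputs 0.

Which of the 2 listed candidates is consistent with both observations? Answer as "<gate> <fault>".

Evaluate each candidate on input A=0, B=0, C=0, D=0:
  g0 inverted output: g0=0 [inverted output], g1=1, g2=0, g3=0, g4=0, g5=1, g6=0, g7=0, g8=1 → 1 — eliminated
  g0 stuck-at-1: g0=1 [stuck-at-1], g1=1, g2=0, g3=1, g4=1, g5=1, g6=0, g7=1, g8=0 → 0 — matches
Only g0 stuck-at-1 reproduces the observed 0.

g0 stuck-at-1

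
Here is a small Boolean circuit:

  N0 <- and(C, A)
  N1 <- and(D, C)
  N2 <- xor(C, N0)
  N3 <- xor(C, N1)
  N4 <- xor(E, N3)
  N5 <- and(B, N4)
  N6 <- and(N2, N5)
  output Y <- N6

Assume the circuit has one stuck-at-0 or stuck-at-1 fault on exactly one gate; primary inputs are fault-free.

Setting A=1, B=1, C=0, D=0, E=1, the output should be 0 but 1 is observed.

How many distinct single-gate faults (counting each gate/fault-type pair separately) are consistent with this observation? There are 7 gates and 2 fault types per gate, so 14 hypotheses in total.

Fault-free: N0=0, N1=0, N2=0, N3=0, N4=1, N5=1, N6=0 → 0. Observed 1.
  N0 stuck-at-0: output 0 ✗
  N0 stuck-at-1: output 1 ✓
  N1 stuck-at-0: output 0 ✗
  N1 stuck-at-1: output 0 ✗
  N2 stuck-at-0: output 0 ✗
  N2 stuck-at-1: output 1 ✓
  N3 stuck-at-0: output 0 ✗
  N3 stuck-at-1: output 0 ✗
  N4 stuck-at-0: output 0 ✗
  N4 stuck-at-1: output 0 ✗
  N5 stuck-at-0: output 0 ✗
  N5 stuck-at-1: output 0 ✗
  N6 stuck-at-0: output 0 ✗
  N6 stuck-at-1: output 1 ✓
Consistent faults: {N0 stuck-at-1, N2 stuck-at-1, N6 stuck-at-1} — 3 in all.

3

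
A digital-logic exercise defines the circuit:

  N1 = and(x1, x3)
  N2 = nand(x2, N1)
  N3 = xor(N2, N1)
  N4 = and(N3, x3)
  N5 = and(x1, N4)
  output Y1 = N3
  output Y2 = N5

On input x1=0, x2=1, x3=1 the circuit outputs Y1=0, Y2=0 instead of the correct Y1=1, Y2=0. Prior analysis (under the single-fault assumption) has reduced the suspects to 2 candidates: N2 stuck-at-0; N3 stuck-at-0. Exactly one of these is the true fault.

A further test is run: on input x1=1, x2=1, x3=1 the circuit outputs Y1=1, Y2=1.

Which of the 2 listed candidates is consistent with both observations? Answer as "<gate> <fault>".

N2 stuck-at-0

Evaluate each candidate on input x1=1, x2=1, x3=1:
  N2 stuck-at-0: N1=1, N2=0 [stuck-at-0], N3=1, N4=1, N5=1 → Y1=1, Y2=1 — matches
  N3 stuck-at-0: N1=1, N2=0, N3=0 [stuck-at-0], N4=0, N5=0 → Y1=0, Y2=0 — eliminated
Only N2 stuck-at-0 reproduces the observed Y1=1, Y2=1.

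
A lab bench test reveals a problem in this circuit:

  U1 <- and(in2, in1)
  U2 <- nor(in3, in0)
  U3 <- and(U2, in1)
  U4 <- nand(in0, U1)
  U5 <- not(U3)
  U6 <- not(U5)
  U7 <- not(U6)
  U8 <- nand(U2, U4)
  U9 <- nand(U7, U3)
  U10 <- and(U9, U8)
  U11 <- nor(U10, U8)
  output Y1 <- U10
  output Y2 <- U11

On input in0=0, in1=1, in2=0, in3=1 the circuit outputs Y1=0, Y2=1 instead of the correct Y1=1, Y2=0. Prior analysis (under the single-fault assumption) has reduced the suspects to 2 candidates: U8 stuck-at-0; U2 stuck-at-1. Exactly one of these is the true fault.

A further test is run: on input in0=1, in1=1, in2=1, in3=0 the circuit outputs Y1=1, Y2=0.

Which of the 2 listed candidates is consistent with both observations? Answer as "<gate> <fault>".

Evaluate each candidate on input in0=1, in1=1, in2=1, in3=0:
  U8 stuck-at-0: U1=1, U2=0, U3=0, U4=0, U5=1, U6=0, U7=1, U8=0 [stuck-at-0], U9=1, U10=0, U11=1 → Y1=0, Y2=1 — eliminated
  U2 stuck-at-1: U1=1, U2=1 [stuck-at-1], U3=1, U4=0, U5=0, U6=1, U7=0, U8=1, U9=1, U10=1, U11=0 → Y1=1, Y2=0 — matches
Only U2 stuck-at-1 reproduces the observed Y1=1, Y2=0.

U2 stuck-at-1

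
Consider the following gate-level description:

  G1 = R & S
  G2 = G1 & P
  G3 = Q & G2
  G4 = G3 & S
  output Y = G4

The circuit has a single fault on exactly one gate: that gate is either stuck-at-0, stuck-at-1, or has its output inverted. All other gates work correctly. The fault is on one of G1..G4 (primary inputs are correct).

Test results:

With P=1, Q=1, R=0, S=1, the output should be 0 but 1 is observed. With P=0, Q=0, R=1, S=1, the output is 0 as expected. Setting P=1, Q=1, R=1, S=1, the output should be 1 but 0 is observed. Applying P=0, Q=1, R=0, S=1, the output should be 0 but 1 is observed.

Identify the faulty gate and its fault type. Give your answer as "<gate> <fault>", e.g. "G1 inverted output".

G2 inverted output

Fault-free values for test 1 (P=1, Q=1, R=0, S=1): G1=0, G2=0, G3=0, G4=0, giving Y=0. Observed 1.
Test 1: faults giving observed 1 are {G1 stuck-at-1, G1 inverted output, G2 stuck-at-1, G2 inverted output, G3 stuck-at-1, G3 inverted output, G4 stuck-at-1, G4 inverted output}.
Test 2 (P=0, Q=0, R=1, S=1): fault-free G1=1, G2=0, G3=0, G4=0 → 0; observed 0. Eliminates G3 stuck-at-1, G3 inverted output, G4 stuck-at-1, G4 inverted output.
Test 3 (P=1, Q=1, R=1, S=1): fault-free G1=1, G2=1, G3=1, G4=1 → 1; observed 0. Eliminates G1 stuck-at-1, G2 stuck-at-1.
Test 4 (P=0, Q=1, R=0, S=1): fault-free G1=0, G2=0, G3=0, G4=0 → 0; observed 1. Eliminates G1 inverted output.
Only G2 inverted output is consistent with every test.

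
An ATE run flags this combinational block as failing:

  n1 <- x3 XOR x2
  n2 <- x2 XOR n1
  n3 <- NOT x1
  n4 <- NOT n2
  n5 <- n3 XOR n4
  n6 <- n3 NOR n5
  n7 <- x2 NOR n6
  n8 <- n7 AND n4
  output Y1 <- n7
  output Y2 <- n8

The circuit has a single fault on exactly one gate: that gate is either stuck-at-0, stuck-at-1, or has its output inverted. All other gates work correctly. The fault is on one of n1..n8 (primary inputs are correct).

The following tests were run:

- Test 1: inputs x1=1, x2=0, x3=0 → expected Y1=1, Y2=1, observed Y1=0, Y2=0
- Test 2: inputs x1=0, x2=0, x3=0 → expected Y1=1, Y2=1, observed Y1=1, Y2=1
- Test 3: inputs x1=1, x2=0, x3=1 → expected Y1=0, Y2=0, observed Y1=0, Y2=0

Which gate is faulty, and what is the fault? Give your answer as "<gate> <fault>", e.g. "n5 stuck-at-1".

Fault-free values for test 1 (x1=1, x2=0, x3=0): n1=0, n2=0, n3=0, n4=1, n5=1, n6=0, n7=1, n8=1, giving Y1=1, Y2=1. Observed Y1=0, Y2=0.
Test 1: faults giving observed Y1=0, Y2=0 are {n1 stuck-at-1, n1 inverted output, n2 stuck-at-1, n2 inverted output, n4 stuck-at-0, n4 inverted output, n5 stuck-at-0, n5 inverted output, n6 stuck-at-1, n6 inverted output, n7 stuck-at-0, n7 inverted output}.
Test 2 (x1=0, x2=0, x3=0): fault-free n1=0, n2=0, n3=1, n4=1, n5=0, n6=0, n7=1, n8=1 → Y1=1, Y2=1; observed Y1=1, Y2=1. Eliminates n1 stuck-at-1, n1 inverted output, n2 stuck-at-1, n2 inverted output, n4 stuck-at-0, n4 inverted output, n6 stuck-at-1, n6 inverted output, n7 stuck-at-0, n7 inverted output.
Test 3 (x1=1, x2=0, x3=1): fault-free n1=1, n2=1, n3=0, n4=0, n5=0, n6=1, n7=0, n8=0 → Y1=0, Y2=0; observed Y1=0, Y2=0. Eliminates n5 inverted output.
Only n5 stuck-at-0 is consistent with every test.

n5 stuck-at-0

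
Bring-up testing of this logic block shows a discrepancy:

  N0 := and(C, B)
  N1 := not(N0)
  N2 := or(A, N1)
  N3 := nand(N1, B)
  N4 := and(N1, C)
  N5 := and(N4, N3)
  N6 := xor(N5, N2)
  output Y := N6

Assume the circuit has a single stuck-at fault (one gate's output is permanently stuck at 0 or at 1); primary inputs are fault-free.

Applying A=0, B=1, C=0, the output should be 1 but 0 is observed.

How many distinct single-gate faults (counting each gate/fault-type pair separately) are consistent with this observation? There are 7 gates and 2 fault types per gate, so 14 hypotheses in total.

5

Fault-free: N0=0, N1=1, N2=1, N3=0, N4=0, N5=0, N6=1 → 1. Observed 0.
  N0 stuck-at-0: output 1 ✗
  N0 stuck-at-1: output 0 ✓
  N1 stuck-at-0: output 0 ✓
  N1 stuck-at-1: output 1 ✗
  N2 stuck-at-0: output 0 ✓
  N2 stuck-at-1: output 1 ✗
  N3 stuck-at-0: output 1 ✗
  N3 stuck-at-1: output 1 ✗
  N4 stuck-at-0: output 1 ✗
  N4 stuck-at-1: output 1 ✗
  N5 stuck-at-0: output 1 ✗
  N5 stuck-at-1: output 0 ✓
  N6 stuck-at-0: output 0 ✓
  N6 stuck-at-1: output 1 ✗
Consistent faults: {N0 stuck-at-1, N1 stuck-at-0, N2 stuck-at-0, N5 stuck-at-1, N6 stuck-at-0} — 5 in all.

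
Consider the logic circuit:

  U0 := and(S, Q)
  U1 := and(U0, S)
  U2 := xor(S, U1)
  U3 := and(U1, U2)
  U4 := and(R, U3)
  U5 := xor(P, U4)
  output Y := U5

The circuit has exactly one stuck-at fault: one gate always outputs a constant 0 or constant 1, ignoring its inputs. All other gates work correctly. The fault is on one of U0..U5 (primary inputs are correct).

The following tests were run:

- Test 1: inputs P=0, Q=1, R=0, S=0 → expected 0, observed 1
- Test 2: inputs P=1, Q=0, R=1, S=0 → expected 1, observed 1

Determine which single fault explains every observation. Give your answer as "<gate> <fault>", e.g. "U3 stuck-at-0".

U5 stuck-at-1

Fault-free values for test 1 (P=0, Q=1, R=0, S=0): U0=0, U1=0, U2=0, U3=0, U4=0, U5=0, giving Y=0. Observed 1.
Test 1: faults giving observed 1 are {U4 stuck-at-1, U5 stuck-at-1}.
Test 2 (P=1, Q=0, R=1, S=0): fault-free U0=0, U1=0, U2=0, U3=0, U4=0, U5=1 → 1; observed 1. Eliminates U4 stuck-at-1.
Only U5 stuck-at-1 is consistent with every test.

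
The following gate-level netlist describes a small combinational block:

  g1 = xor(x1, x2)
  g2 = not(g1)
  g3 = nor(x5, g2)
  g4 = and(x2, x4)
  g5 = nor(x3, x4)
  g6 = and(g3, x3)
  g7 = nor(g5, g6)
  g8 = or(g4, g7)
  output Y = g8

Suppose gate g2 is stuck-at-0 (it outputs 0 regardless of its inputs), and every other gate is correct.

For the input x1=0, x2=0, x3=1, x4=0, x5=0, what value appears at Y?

0

Propagate with g2 forced: g1=0, g2=0 [stuck-at-0], g3=1, g4=0, g5=0, g6=1, g7=0, g8=0.
So Y = 0. (Without the fault it would be 1.)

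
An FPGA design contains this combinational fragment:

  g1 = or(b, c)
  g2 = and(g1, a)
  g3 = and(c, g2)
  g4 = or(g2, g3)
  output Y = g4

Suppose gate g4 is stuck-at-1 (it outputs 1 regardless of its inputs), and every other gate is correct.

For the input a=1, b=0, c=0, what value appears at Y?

Propagate with g4 forced: g1=0, g2=0, g3=0, g4=1 [stuck-at-1].
So Y = 1. (Without the fault it would be 0.)

1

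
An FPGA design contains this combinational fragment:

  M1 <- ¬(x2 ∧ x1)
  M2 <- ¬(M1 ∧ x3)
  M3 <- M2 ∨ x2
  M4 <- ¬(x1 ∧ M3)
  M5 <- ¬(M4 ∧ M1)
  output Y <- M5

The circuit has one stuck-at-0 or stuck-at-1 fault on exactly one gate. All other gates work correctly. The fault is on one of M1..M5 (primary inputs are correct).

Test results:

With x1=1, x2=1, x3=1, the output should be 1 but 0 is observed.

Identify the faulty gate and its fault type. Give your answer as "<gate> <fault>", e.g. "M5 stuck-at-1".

M5 stuck-at-0

Fault-free values for test 1 (x1=1, x2=1, x3=1): M1=0, M2=1, M3=1, M4=0, M5=1, giving Y=1. Observed 0.
Test 1: faults giving observed 0 are {M5 stuck-at-0}.
Only M5 stuck-at-0 is consistent with every test.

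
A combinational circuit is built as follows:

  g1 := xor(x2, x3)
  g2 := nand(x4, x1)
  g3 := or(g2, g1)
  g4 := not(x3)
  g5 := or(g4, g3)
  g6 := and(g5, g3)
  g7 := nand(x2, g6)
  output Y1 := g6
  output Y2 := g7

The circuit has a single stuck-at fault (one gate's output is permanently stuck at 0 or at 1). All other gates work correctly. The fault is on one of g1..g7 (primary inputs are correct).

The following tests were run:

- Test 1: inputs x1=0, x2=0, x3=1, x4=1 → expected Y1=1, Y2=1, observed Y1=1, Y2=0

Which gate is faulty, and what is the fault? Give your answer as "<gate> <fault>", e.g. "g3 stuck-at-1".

g7 stuck-at-0

Fault-free values for test 1 (x1=0, x2=0, x3=1, x4=1): g1=1, g2=1, g3=1, g4=0, g5=1, g6=1, g7=1, giving Y1=1, Y2=1. Observed Y1=1, Y2=0.
Test 1: faults giving observed Y1=1, Y2=0 are {g7 stuck-at-0}.
Only g7 stuck-at-0 is consistent with every test.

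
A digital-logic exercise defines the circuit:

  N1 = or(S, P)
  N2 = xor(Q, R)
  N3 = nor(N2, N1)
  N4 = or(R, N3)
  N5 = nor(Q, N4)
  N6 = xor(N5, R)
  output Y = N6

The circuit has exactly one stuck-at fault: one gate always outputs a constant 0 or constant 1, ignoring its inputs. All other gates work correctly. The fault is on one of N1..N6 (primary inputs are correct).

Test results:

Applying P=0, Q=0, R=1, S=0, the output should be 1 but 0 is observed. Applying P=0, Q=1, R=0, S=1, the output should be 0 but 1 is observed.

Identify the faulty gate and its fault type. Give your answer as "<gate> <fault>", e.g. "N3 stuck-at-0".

N5 stuck-at-1

Fault-free values for test 1 (P=0, Q=0, R=1, S=0): N1=0, N2=1, N3=0, N4=1, N5=0, N6=1, giving Y=1. Observed 0.
Test 1: faults giving observed 0 are {N4 stuck-at-0, N5 stuck-at-1, N6 stuck-at-0}.
Test 2 (P=0, Q=1, R=0, S=1): fault-free N1=1, N2=1, N3=0, N4=0, N5=0, N6=0 → 0; observed 1. Eliminates N4 stuck-at-0, N6 stuck-at-0.
Only N5 stuck-at-1 is consistent with every test.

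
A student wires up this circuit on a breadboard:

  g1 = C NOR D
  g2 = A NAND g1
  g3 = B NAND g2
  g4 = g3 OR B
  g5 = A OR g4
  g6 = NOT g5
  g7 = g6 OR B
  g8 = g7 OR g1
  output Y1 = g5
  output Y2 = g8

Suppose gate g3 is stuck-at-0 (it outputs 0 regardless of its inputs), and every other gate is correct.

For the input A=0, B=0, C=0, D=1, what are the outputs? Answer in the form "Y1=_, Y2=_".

Propagate with g3 forced: g1=0, g2=1, g3=0 [stuck-at-0], g4=0, g5=0, g6=1, g7=1, g8=1.
So the outputs are Y1=0, Y2=1. (Without the fault they would be Y1=1, Y2=0.)

Y1=0, Y2=1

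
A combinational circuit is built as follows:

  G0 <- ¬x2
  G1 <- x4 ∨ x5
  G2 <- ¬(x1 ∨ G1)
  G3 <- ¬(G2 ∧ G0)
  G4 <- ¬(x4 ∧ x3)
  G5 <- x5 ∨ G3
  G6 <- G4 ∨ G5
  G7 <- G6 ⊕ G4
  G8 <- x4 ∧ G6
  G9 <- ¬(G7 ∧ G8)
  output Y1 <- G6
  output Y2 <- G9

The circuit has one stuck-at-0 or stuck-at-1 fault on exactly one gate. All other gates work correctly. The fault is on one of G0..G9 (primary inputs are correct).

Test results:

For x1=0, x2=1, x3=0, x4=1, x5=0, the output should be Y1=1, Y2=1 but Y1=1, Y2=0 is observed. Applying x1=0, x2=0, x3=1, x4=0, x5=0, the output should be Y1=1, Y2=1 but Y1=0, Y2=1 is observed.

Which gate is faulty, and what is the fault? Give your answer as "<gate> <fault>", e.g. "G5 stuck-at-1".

G4 stuck-at-0

Fault-free values for test 1 (x1=0, x2=1, x3=0, x4=1, x5=0): G0=0, G1=1, G2=0, G3=1, G4=1, G5=1, G6=1, G7=0, G8=1, G9=1, giving Y1=1, Y2=1. Observed Y1=1, Y2=0.
Test 1: faults giving observed Y1=1, Y2=0 are {G4 stuck-at-0, G7 stuck-at-1, G9 stuck-at-0}.
Test 2 (x1=0, x2=0, x3=1, x4=0, x5=0): fault-free G0=1, G1=0, G2=1, G3=0, G4=1, G5=0, G6=1, G7=0, G8=0, G9=1 → Y1=1, Y2=1; observed Y1=0, Y2=1. Eliminates G7 stuck-at-1, G9 stuck-at-0.
Only G4 stuck-at-0 is consistent with every test.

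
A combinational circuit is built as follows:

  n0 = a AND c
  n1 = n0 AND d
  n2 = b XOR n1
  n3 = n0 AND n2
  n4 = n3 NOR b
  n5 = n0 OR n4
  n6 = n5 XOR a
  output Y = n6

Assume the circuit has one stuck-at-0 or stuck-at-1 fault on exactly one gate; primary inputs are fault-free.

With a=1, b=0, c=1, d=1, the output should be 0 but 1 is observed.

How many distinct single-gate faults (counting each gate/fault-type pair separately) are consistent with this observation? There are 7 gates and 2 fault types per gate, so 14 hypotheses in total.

2

Fault-free: n0=1, n1=1, n2=1, n3=1, n4=0, n5=1, n6=0 → 0. Observed 1.
  n0 stuck-at-0: output 0 ✗
  n0 stuck-at-1: output 0 ✗
  n1 stuck-at-0: output 0 ✗
  n1 stuck-at-1: output 0 ✗
  n2 stuck-at-0: output 0 ✗
  n2 stuck-at-1: output 0 ✗
  n3 stuck-at-0: output 0 ✗
  n3 stuck-at-1: output 0 ✗
  n4 stuck-at-0: output 0 ✗
  n4 stuck-at-1: output 0 ✗
  n5 stuck-at-0: output 1 ✓
  n5 stuck-at-1: output 0 ✗
  n6 stuck-at-0: output 0 ✗
  n6 stuck-at-1: output 1 ✓
Consistent faults: {n5 stuck-at-0, n6 stuck-at-1} — 2 in all.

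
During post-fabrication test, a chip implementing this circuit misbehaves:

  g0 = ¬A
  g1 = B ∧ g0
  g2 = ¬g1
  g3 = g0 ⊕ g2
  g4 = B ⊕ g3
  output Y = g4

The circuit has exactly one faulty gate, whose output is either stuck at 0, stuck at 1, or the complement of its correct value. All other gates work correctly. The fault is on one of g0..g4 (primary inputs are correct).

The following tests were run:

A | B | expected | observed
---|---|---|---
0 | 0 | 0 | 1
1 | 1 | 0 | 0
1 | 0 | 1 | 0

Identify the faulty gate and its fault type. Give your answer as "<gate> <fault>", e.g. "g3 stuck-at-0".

Fault-free values for test 1 (A=0, B=0): g0=1, g1=0, g2=1, g3=0, g4=0, giving Y=0. Observed 1.
Test 1: faults giving observed 1 are {g0 stuck-at-0, g0 inverted output, g1 stuck-at-1, g1 inverted output, g2 stuck-at-0, g2 inverted output, g3 stuck-at-1, g3 inverted output, g4 stuck-at-1, g4 inverted output}.
Test 2 (A=1, B=1): fault-free g0=0, g1=0, g2=1, g3=1, g4=0 → 0; observed 0. Eliminates g1 stuck-at-1, g1 inverted output, g2 stuck-at-0, g2 inverted output, g3 inverted output, g4 stuck-at-1, g4 inverted output.
Test 3 (A=1, B=0): fault-free g0=0, g1=0, g2=1, g3=1, g4=1 → 1; observed 0. Eliminates g0 stuck-at-0, g3 stuck-at-1.
Only g0 inverted output is consistent with every test.

g0 inverted output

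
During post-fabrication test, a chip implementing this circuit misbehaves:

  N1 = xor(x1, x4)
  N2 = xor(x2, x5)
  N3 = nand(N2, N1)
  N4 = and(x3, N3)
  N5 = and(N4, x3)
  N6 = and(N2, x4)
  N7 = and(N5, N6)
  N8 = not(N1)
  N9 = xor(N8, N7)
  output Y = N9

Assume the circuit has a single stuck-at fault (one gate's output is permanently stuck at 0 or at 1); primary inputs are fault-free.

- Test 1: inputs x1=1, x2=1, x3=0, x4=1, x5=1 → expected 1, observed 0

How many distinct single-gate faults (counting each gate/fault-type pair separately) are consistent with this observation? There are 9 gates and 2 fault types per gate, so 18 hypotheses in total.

4

Fault-free: N1=0, N2=0, N3=1, N4=0, N5=0, N6=0, N7=0, N8=1, N9=1 → 1. Observed 0.
  N1: stuck-at-1 ✓; others ✗
  N2: none of the 2 fault types match ✗
  N3: none of the 2 fault types match ✗
  N4: none of the 2 fault types match ✗
  N5: none of the 2 fault types match ✗
  N6: none of the 2 fault types match ✗
  N7: stuck-at-1 ✓; others ✗
  N8: stuck-at-0 ✓; others ✗
  N9: stuck-at-0 ✓; others ✗
Consistent faults: {N1 stuck-at-1, N7 stuck-at-1, N8 stuck-at-0, N9 stuck-at-0} — 4 in all.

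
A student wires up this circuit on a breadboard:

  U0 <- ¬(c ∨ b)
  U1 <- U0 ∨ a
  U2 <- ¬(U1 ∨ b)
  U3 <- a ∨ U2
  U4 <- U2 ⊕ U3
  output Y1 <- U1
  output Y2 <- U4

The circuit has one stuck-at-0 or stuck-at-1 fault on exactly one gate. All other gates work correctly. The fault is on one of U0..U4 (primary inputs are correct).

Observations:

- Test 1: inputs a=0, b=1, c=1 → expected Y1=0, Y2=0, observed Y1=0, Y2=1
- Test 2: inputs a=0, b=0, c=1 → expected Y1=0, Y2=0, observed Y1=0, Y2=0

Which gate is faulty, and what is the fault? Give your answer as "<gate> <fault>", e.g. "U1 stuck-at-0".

U3 stuck-at-1

Fault-free values for test 1 (a=0, b=1, c=1): U0=0, U1=0, U2=0, U3=0, U4=0, giving Y1=0, Y2=0. Observed Y1=0, Y2=1.
Test 1: faults giving observed Y1=0, Y2=1 are {U3 stuck-at-1, U4 stuck-at-1}.
Test 2 (a=0, b=0, c=1): fault-free U0=0, U1=0, U2=1, U3=1, U4=0 → Y1=0, Y2=0; observed Y1=0, Y2=0. Eliminates U4 stuck-at-1.
Only U3 stuck-at-1 is consistent with every test.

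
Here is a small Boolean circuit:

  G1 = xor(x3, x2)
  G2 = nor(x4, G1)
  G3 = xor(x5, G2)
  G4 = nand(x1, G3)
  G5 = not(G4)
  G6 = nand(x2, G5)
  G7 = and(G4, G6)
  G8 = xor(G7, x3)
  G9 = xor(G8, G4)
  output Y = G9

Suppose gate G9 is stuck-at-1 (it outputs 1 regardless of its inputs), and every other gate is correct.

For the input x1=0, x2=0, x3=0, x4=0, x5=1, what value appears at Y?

1

Propagate with G9 forced: G1=0, G2=1, G3=0, G4=1, G5=0, G6=1, G7=1, G8=1, G9=1 [stuck-at-1].
So Y = 1. (Without the fault it would be 0.)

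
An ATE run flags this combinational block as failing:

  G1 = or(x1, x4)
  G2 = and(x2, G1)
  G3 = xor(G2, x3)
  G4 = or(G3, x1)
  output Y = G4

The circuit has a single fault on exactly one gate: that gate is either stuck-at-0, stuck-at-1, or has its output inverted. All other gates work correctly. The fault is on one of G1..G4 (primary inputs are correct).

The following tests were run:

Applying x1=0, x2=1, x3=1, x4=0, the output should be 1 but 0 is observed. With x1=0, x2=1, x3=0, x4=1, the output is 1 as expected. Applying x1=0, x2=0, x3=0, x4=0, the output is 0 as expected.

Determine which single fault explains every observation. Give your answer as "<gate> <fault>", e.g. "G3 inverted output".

Fault-free values for test 1 (x1=0, x2=1, x3=1, x4=0): G1=0, G2=0, G3=1, G4=1, giving Y=1. Observed 0.
Test 1: faults giving observed 0 are {G1 stuck-at-1, G1 inverted output, G2 stuck-at-1, G2 inverted output, G3 stuck-at-0, G3 inverted output, G4 stuck-at-0, G4 inverted output}.
Test 2 (x1=0, x2=1, x3=0, x4=1): fault-free G1=1, G2=1, G3=1, G4=1 → 1; observed 1. Eliminates G1 inverted output, G2 inverted output, G3 stuck-at-0, G3 inverted output, G4 stuck-at-0, G4 inverted output.
Test 3 (x1=0, x2=0, x3=0, x4=0): fault-free G1=0, G2=0, G3=0, G4=0 → 0; observed 0. Eliminates G2 stuck-at-1.
Only G1 stuck-at-1 is consistent with every test.

G1 stuck-at-1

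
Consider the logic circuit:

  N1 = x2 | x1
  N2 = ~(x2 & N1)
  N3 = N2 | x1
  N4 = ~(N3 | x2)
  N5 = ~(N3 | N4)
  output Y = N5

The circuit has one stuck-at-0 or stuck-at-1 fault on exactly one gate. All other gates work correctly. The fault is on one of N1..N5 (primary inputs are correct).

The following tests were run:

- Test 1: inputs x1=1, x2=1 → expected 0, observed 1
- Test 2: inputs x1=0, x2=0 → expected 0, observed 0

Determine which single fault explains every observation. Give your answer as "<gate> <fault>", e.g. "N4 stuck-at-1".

Fault-free values for test 1 (x1=1, x2=1): N1=1, N2=0, N3=1, N4=0, N5=0, giving Y=0. Observed 1.
Test 1: faults giving observed 1 are {N3 stuck-at-0, N5 stuck-at-1}.
Test 2 (x1=0, x2=0): fault-free N1=0, N2=1, N3=1, N4=0, N5=0 → 0; observed 0. Eliminates N5 stuck-at-1.
Only N3 stuck-at-0 is consistent with every test.

N3 stuck-at-0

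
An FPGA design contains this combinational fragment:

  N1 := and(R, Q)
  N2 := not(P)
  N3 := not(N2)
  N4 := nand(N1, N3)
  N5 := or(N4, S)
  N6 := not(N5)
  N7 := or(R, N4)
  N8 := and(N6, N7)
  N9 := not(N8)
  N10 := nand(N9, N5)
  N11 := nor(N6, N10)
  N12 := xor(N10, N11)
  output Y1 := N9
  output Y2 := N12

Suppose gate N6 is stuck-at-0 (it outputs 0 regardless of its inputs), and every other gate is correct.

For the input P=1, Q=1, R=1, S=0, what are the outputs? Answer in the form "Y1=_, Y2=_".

Y1=1, Y2=1

Propagate with N6 forced: N1=1, N2=0, N3=1, N4=0, N5=0, N6=0 [stuck-at-0], N7=1, N8=0, N9=1, N10=1, N11=0, N12=1.
So the outputs are Y1=1, Y2=1. (Without the fault they would be Y1=0, Y2=1.)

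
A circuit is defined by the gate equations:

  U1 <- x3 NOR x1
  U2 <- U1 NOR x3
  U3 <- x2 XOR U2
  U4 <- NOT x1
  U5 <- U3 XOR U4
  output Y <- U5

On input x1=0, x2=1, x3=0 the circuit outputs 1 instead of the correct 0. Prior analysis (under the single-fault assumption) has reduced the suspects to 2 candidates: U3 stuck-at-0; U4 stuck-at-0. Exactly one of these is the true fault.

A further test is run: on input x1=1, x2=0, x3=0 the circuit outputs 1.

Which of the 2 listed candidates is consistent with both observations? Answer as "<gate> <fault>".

Evaluate each candidate on input x1=1, x2=0, x3=0:
  U3 stuck-at-0: U1=0, U2=1, U3=0 [stuck-at-0], U4=0, U5=0 → 0 — eliminated
  U4 stuck-at-0: U1=0, U2=1, U3=1, U4=0 [stuck-at-0], U5=1 → 1 — matches
Only U4 stuck-at-0 reproduces the observed 1.

U4 stuck-at-0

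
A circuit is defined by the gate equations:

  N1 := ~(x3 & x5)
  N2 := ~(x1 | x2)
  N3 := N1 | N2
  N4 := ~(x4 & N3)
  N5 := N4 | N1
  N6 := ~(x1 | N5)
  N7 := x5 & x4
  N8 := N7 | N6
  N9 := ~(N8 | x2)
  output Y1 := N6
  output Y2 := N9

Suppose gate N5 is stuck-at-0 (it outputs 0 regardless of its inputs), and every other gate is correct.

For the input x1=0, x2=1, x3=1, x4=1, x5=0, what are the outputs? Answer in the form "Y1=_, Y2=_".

Y1=1, Y2=0

Propagate with N5 forced: N1=1, N2=0, N3=1, N4=0, N5=0 [stuck-at-0], N6=1, N7=0, N8=1, N9=0.
So the outputs are Y1=1, Y2=0. (Without the fault they would be Y1=0, Y2=0.)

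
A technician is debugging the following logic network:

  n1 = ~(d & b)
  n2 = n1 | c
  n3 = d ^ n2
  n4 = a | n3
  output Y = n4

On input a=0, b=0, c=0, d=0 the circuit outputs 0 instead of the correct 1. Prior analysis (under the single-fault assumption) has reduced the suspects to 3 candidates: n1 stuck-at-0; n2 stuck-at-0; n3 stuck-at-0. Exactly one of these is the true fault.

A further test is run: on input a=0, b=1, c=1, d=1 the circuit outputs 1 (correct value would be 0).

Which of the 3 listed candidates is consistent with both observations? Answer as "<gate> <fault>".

Evaluate each candidate on input a=0, b=1, c=1, d=1:
  n1 stuck-at-0: n1=0 [stuck-at-0], n2=1, n3=0, n4=0 → 0 — eliminated
  n2 stuck-at-0: n1=0, n2=0 [stuck-at-0], n3=1, n4=1 → 1 — matches
  n3 stuck-at-0: n1=0, n2=1, n3=0 [stuck-at-0], n4=0 → 0 — eliminated
Only n2 stuck-at-0 reproduces the observed 1.

n2 stuck-at-0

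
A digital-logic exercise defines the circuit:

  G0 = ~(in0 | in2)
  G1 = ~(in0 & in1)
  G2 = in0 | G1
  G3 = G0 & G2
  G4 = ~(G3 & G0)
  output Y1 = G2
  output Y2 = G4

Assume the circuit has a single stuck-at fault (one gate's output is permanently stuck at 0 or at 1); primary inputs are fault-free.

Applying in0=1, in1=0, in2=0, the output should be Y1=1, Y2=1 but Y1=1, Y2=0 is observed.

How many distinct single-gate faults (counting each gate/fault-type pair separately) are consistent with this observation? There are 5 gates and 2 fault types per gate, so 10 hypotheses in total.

2

Fault-free: G0=0, G1=1, G2=1, G3=0, G4=1 → Y1=1, Y2=1. Observed Y1=1, Y2=0.
  G0 stuck-at-0: output Y1=1, Y2=1 ✗
  G0 stuck-at-1: output Y1=1, Y2=0 ✓
  G1 stuck-at-0: output Y1=1, Y2=1 ✗
  G1 stuck-at-1: output Y1=1, Y2=1 ✗
  G2 stuck-at-0: output Y1=0, Y2=1 ✗
  G2 stuck-at-1: output Y1=1, Y2=1 ✗
  G3 stuck-at-0: output Y1=1, Y2=1 ✗
  G3 stuck-at-1: output Y1=1, Y2=1 ✗
  G4 stuck-at-0: output Y1=1, Y2=0 ✓
  G4 stuck-at-1: output Y1=1, Y2=1 ✗
Consistent faults: {G0 stuck-at-1, G4 stuck-at-0} — 2 in all.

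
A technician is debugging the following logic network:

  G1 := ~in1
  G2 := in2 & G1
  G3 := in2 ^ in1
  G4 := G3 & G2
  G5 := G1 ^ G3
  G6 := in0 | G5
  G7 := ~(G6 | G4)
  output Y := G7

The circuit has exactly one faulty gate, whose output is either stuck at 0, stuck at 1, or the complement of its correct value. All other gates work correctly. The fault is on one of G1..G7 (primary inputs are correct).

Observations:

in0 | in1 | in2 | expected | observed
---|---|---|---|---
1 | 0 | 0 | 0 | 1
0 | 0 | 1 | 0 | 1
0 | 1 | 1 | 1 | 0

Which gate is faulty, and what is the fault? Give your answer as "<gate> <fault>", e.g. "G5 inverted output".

G7 inverted output

Fault-free values for test 1 (in0=1, in1=0, in2=0): G1=1, G2=0, G3=0, G4=0, G5=1, G6=1, G7=0, giving Y=0. Observed 1.
Test 1: faults giving observed 1 are {G6 stuck-at-0, G6 inverted output, G7 stuck-at-1, G7 inverted output}.
Test 2 (in0=0, in1=0, in2=1): fault-free G1=1, G2=1, G3=1, G4=1, G5=0, G6=0, G7=0 → 0; observed 1. Eliminates G6 stuck-at-0, G6 inverted output.
Test 3 (in0=0, in1=1, in2=1): fault-free G1=0, G2=0, G3=0, G4=0, G5=0, G6=0, G7=1 → 1; observed 0. Eliminates G7 stuck-at-1.
Only G7 inverted output is consistent with every test.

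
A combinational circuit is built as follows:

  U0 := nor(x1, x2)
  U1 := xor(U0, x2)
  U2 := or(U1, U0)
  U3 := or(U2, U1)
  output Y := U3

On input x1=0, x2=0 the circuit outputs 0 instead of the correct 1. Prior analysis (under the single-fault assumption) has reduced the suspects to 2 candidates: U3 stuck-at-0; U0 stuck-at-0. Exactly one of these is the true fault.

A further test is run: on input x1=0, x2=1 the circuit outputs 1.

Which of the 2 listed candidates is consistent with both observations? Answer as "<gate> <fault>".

Evaluate each candidate on input x1=0, x2=1:
  U3 stuck-at-0: U0=0, U1=1, U2=1, U3=0 [stuck-at-0] → 0 — eliminated
  U0 stuck-at-0: U0=0 [stuck-at-0], U1=1, U2=1, U3=1 → 1 — matches
Only U0 stuck-at-0 reproduces the observed 1.

U0 stuck-at-0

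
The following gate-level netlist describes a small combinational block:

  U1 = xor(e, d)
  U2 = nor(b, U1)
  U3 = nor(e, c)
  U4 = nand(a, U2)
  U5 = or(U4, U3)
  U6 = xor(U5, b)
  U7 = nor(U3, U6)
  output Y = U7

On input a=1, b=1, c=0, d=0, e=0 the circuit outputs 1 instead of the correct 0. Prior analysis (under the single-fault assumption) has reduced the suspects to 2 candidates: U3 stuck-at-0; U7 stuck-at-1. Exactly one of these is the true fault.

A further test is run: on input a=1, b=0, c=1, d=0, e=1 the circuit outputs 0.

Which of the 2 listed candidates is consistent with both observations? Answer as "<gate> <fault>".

U3 stuck-at-0

Evaluate each candidate on input a=1, b=0, c=1, d=0, e=1:
  U3 stuck-at-0: U1=1, U2=0, U3=0 [stuck-at-0], U4=1, U5=1, U6=1, U7=0 → 0 — matches
  U7 stuck-at-1: U1=1, U2=0, U3=0, U4=1, U5=1, U6=1, U7=1 [stuck-at-1] → 1 — eliminated
Only U3 stuck-at-0 reproduces the observed 0.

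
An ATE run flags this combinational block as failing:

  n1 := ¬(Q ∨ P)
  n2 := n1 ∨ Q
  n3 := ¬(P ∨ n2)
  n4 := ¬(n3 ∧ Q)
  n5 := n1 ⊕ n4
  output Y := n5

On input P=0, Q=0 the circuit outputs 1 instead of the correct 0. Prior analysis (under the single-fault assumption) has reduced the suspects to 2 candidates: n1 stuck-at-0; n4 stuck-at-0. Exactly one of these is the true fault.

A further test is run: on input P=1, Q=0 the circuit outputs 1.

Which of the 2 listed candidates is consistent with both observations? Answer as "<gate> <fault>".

Evaluate each candidate on input P=1, Q=0:
  n1 stuck-at-0: n1=0 [stuck-at-0], n2=0, n3=0, n4=1, n5=1 → 1 — matches
  n4 stuck-at-0: n1=0, n2=0, n3=0, n4=0 [stuck-at-0], n5=0 → 0 — eliminated
Only n1 stuck-at-0 reproduces the observed 1.

n1 stuck-at-0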